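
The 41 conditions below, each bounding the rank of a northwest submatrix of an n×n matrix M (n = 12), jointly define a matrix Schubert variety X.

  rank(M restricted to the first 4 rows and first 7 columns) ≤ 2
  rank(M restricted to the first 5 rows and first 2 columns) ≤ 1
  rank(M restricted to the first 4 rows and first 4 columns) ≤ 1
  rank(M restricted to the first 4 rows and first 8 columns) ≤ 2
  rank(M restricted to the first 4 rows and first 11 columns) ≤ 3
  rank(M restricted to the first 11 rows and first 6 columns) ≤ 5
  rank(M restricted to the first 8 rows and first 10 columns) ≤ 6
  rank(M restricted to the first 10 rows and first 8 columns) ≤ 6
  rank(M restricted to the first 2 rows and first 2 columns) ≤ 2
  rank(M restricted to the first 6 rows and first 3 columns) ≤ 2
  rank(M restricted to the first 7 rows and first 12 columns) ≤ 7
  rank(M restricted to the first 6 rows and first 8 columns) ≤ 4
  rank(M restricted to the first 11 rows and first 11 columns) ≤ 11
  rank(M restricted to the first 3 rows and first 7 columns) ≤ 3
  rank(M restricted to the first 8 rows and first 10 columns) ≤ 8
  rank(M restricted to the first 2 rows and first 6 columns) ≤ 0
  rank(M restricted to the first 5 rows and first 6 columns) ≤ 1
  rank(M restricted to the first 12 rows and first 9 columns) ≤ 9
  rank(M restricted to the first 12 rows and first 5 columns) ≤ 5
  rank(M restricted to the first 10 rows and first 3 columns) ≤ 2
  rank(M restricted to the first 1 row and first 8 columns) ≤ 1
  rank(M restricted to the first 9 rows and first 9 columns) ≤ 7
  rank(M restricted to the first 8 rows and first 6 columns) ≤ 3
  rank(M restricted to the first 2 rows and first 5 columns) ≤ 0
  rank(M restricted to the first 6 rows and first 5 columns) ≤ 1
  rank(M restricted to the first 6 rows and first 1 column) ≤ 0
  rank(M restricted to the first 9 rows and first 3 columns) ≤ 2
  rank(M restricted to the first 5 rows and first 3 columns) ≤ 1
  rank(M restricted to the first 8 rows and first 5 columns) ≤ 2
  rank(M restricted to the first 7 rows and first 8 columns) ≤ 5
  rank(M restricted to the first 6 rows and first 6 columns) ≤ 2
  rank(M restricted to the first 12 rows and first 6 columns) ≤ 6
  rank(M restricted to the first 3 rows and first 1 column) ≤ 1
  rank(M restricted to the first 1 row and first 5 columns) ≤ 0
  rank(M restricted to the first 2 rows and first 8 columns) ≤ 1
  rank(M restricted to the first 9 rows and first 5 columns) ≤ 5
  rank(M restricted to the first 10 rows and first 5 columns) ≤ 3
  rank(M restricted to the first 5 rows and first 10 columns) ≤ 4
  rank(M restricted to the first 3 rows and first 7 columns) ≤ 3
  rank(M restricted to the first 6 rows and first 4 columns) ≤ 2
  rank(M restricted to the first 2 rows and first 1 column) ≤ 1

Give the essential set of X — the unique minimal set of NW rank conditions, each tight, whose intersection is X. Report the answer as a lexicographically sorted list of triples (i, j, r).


Rank table r_w(12×12) implied by the 41 constraints:

  R[1]: 0  0  0  0  0  0  1  1  1  1  1  1
  R[2]: 0  0  0  0  0  0  1  1  2  2  2  2
  R[3]: 0  1  1  1  1  1  2  2  3  3  3  3
  R[4]: 0  1  1  1  1  1  2  2  3  3  3  4
  R[5]: 0  1  1  1  1  1  2  3  4  4  4  5
  R[6]: 0  1  1  1  1  2  3  4  5  5  5  6
  R[7]: 1  2  2  2  2  3  4  5  6  6  6  7
  R[8]: 1  2  2  2  2  3  4  5  6  6  7  8
  R[9]: 1  2  2  3  3  4  5  6  7  7  8  9
  R[10]: 1  2  2  3  3  4  5  6  7  8  9  10
  R[11]: 1  2  3  4  4  5  6  7  8  9  10  11
  R[12]: 1  2  3  4  5  6  7  8  9  10  11  12

giving w = (7, 9, 2, 12, 8, 6, 1, 11, 4, 10, 3, 5) via Δ²R.

D(w) has 38 cells with 11 SE-corners; essential set:

[(2, 6, 0), (2, 8, 1), (4, 8, 2), (4, 11, 3), (5, 6, 1), (6, 1, 0), (6, 5, 1), (8, 5, 2), (8, 10, 6), (10, 3, 2), (10, 5, 3)]


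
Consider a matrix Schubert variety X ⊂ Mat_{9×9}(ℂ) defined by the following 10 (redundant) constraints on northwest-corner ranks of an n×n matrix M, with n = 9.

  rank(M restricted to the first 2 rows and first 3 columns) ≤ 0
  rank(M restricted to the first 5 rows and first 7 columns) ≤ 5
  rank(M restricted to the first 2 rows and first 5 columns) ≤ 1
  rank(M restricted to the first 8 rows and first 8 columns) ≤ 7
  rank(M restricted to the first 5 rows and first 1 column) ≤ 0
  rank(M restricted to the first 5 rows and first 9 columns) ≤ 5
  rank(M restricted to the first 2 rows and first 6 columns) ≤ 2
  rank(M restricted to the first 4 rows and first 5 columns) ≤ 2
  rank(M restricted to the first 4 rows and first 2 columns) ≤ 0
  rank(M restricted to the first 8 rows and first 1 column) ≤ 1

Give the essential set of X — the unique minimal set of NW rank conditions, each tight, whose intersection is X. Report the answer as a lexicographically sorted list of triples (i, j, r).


Rank table r_w(9×9) implied by the 10 constraints:

  0, 0, 0, 1, 1, 1, 1, 1, 1
  0, 0, 0, 1, 1, 2, 2, 2, 2
  0, 0, 1, 2, 2, 3, 3, 3, 3
  0, 0, 1, 2, 2, 3, 4, 4, 4
  0, 1, 2, 3, 3, 4, 5, 5, 5
  1, 2, 3, 4, 4, 5, 6, 6, 6
  1, 2, 3, 4, 5, 6, 7, 7, 7
  1, 2, 3, 4, 5, 6, 7, 7, 8
  1, 2, 3, 4, 5, 6, 7, 8, 9

the unique w with this rank table is (4, 6, 3, 7, 2, 1, 5, 9, 8).

Fulton essential set (6 of the 14 Rothe cells):

[(2, 3, 0), (2, 5, 1), (4, 2, 0), (4, 5, 2), (5, 1, 0), (8, 8, 7)]


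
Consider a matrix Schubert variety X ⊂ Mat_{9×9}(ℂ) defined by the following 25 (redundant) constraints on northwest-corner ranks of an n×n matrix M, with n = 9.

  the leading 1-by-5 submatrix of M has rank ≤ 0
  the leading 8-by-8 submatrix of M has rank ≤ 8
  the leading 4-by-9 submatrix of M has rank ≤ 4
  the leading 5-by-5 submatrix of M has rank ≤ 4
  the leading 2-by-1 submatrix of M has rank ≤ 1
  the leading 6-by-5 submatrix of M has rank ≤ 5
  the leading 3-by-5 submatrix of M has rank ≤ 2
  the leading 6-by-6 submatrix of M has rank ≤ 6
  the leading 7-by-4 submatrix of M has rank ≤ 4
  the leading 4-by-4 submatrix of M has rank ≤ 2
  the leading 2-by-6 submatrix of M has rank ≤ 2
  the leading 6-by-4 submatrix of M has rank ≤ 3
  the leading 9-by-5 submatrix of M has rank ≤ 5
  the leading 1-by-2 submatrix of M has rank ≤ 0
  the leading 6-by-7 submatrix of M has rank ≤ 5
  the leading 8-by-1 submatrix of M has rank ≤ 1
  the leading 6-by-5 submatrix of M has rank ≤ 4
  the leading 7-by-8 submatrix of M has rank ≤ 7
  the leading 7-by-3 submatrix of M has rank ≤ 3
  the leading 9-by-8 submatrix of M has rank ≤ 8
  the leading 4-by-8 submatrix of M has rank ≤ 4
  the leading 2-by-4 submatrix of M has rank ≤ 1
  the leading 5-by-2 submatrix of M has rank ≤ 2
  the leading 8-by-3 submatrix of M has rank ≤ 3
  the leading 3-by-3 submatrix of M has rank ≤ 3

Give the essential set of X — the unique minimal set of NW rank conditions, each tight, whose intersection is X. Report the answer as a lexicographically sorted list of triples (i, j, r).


The tightest implied rank at each (i,j), from the 25 conditions:

  0  0  0  0  0  1  1  1  1
  1  1  1  1  1  2  2  2  2
  1  2  2  2  2  3  3  3  3
  1  2  2  2  3  4  4  4  4
  1  2  3  3  4  5  5  5  5
  1  2  3  3  4  5  5  6  6
  1  2  3  4  5  6  6  7  7
  1  2  3  4  5  6  7  8  8
  1  2  3  4  5  6  7  8  9

hence w(1..9) = (6, 1, 2, 5, 3, 8, 4, 7, 9).

Rothe diagram D(w) (9 cells), 4 SE-corners (essential conditions):

[(1, 5, 0), (4, 4, 2), (6, 4, 3), (6, 7, 5)]


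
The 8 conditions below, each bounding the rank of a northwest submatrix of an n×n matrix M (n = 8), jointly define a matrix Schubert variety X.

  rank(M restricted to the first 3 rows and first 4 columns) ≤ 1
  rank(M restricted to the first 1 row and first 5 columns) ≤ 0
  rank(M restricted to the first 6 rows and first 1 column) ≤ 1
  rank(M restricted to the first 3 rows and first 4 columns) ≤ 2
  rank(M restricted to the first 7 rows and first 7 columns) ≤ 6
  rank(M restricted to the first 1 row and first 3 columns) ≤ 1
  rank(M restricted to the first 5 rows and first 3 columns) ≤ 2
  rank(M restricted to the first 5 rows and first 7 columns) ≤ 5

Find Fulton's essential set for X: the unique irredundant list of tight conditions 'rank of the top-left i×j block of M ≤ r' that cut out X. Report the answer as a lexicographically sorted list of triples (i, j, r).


Recovering R(i,j) via the rank-extension bound from the 8 conditions:

  i=1: 0 0 0 0 0 1 1 1
  i=2: 1 1 1 1 1 2 2 2
  i=3: 1 1 1 1 2 3 3 3
  i=4: 1 2 2 2 3 4 4 4
  i=5: 1 2 2 3 4 5 5 5
  i=6: 1 2 3 4 5 6 6 6
  i=7: 1 2 3 4 5 6 6 7
  i=8: 1 2 3 4 5 6 7 8

hence w(1..8) = (6, 1, 5, 2, 4, 3, 8, 7).

|D(w)|=10, |Ess(w)|=4:

[(1, 5, 0), (3, 4, 1), (5, 3, 2), (7, 7, 6)]


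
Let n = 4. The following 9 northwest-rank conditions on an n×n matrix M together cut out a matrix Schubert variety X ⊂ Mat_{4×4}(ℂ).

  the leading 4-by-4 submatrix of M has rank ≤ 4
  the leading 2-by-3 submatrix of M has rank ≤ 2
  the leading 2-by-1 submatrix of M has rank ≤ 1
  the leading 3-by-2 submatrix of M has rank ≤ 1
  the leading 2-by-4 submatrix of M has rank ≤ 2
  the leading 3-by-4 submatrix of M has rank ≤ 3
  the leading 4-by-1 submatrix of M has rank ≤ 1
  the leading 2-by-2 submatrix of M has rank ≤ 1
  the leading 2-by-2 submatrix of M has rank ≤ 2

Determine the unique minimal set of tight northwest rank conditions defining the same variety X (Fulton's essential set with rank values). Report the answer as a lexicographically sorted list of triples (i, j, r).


Recovering R(i,j) via the rank-extension bound from the 9 conditions:

  i=1: 1 1 1 1
  i=2: 1 1 2 2
  i=3: 1 1 2 3
  i=4: 1 2 3 4

the unique w with this rank table is (1, 3, 4, 2).

D(w) has 2 cells with 1 SE-corner; essential set:

[(3, 2, 1)]


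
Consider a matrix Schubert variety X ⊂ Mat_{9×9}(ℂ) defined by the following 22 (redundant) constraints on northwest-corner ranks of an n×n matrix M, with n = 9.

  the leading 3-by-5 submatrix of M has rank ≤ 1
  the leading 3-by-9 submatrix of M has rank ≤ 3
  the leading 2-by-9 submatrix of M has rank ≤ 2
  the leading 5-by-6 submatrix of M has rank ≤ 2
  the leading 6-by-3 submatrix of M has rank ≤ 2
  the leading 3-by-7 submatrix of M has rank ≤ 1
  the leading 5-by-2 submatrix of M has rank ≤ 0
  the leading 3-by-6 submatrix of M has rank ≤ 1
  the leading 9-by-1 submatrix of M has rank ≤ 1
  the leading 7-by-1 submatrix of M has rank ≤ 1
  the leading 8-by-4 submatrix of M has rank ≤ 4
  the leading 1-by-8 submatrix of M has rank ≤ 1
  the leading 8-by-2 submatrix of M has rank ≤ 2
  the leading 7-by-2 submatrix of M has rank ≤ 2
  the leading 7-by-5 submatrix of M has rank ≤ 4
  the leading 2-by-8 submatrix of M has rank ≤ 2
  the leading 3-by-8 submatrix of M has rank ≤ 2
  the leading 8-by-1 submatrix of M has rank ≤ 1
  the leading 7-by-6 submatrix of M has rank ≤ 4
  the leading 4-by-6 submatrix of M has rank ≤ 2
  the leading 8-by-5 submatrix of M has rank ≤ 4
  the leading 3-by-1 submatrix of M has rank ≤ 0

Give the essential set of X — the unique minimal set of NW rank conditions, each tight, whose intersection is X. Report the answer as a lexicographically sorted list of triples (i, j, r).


The tightest implied rank at each (i,j), from the 22 conditions:

  i=1: 0 | 0 | 1 | 1 | 1 | 1 | 1 | 1 | 1
  i=2: 0 | 0 | 1 | 1 | 1 | 1 | 1 | 2 | 2
  i=3: 0 | 0 | 1 | 1 | 1 | 1 | 1 | 2 | 3
  i=4: 0 | 0 | 1 | 2 | 2 | 2 | 2 | 3 | 4
  i=5: 0 | 0 | 1 | 2 | 2 | 2 | 3 | 4 | 5
  i=6: 1 | 1 | 2 | 3 | 3 | 3 | 4 | 5 | 6
  i=7: 1 | 2 | 3 | 4 | 4 | 4 | 5 | 6 | 7
  i=8: 1 | 2 | 3 | 4 | 4 | 5 | 6 | 7 | 8
  i=9: 1 | 2 | 3 | 4 | 5 | 6 | 7 | 8 | 9

second differences of R give the permutation w = (3, 8, 9, 4, 7, 1, 2, 6, 5).

Rothe diagram D(w) (21 cells), 4 SE-corners (essential conditions):

[(3, 7, 1), (5, 2, 0), (5, 6, 2), (8, 5, 4)]


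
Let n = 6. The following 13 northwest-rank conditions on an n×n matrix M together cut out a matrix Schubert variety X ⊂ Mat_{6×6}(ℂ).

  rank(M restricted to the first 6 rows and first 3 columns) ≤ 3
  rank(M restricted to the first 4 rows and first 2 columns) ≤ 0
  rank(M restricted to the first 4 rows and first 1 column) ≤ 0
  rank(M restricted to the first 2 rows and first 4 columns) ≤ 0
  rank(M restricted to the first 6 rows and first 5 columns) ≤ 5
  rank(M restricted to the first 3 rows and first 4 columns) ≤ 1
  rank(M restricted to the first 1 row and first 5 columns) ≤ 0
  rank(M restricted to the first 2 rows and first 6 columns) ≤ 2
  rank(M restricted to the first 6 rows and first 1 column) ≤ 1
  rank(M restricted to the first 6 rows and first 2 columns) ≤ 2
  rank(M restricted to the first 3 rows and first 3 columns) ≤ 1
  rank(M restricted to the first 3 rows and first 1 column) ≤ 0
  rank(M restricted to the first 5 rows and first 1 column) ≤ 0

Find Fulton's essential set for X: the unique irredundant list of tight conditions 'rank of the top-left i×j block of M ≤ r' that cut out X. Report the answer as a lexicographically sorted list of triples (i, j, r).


Reconstructing r_w from the 13 given conditions:

  i=1: 0, 0, 0, 0, 0, 1
  i=2: 0, 0, 0, 0, 1, 2
  i=3: 0, 0, 1, 1, 2, 3
  i=4: 0, 0, 1, 2, 3, 4
  i=5: 0, 1, 2, 3, 4, 5
  i=6: 1, 2, 3, 4, 5, 6

hence w(1..6) = (6, 5, 3, 4, 2, 1).

|D(w)|=14, |Ess(w)|=4:

[(1, 5, 0), (2, 4, 0), (4, 2, 0), (5, 1, 0)]


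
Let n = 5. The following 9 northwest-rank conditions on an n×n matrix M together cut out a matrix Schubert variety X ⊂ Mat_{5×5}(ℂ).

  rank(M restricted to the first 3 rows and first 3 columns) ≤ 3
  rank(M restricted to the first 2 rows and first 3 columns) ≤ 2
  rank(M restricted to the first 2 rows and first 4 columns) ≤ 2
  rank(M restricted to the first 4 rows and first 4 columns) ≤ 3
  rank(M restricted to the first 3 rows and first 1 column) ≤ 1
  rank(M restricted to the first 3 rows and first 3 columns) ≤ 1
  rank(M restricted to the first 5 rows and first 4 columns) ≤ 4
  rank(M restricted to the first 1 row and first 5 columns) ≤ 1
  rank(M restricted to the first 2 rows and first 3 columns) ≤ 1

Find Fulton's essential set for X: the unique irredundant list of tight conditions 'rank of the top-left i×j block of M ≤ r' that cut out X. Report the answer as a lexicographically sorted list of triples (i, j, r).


Recovering R(i,j) via the rank-extension bound from the 9 conditions:

  1 | 1 | 1 | 1 | 1
  1 | 1 | 1 | 2 | 2
  1 | 1 | 1 | 2 | 3
  1 | 2 | 2 | 3 | 4
  1 | 2 | 3 | 4 | 5

reading off 1-entries of Δ²R: w = (1, 4, 5, 2, 3).

Fulton essential set (1 of the 4 Rothe cells):

[(3, 3, 1)]


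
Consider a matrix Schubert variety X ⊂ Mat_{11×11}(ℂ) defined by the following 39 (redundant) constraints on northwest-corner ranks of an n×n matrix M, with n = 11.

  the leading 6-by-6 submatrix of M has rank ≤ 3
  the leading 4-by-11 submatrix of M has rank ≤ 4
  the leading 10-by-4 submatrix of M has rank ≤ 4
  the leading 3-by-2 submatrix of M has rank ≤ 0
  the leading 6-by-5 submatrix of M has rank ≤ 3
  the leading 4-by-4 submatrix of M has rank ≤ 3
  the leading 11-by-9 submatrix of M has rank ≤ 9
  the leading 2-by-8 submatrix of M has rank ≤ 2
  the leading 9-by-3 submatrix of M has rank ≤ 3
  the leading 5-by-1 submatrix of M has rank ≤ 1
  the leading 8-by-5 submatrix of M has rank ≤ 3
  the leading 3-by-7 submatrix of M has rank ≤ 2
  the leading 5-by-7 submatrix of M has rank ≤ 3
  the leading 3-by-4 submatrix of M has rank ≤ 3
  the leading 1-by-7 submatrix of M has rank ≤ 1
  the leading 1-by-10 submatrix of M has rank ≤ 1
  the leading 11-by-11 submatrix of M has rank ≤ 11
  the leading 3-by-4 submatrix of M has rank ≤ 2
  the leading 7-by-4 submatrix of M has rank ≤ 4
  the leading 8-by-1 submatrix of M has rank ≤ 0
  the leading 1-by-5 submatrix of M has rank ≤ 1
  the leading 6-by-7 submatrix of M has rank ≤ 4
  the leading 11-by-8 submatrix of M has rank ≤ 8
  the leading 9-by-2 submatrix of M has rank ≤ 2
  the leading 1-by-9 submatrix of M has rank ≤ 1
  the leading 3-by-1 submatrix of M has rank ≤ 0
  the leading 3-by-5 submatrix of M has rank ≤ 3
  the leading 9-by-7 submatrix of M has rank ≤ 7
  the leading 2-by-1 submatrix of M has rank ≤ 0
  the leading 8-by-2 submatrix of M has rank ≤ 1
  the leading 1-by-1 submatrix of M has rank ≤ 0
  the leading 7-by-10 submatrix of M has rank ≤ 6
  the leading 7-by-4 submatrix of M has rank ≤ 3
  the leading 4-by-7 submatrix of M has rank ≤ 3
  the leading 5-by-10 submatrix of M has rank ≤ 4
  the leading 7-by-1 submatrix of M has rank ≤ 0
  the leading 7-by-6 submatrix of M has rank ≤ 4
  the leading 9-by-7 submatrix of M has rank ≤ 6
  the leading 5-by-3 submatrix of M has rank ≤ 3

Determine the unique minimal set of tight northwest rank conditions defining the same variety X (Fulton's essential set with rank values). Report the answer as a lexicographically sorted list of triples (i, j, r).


Propagating the 39 rank bounds to every northwest block:

  R[1]: 0, 0, 1, 1, 1, 1, 1, 1, 1, 1, 1
  R[2]: 0, 0, 1, 2, 2, 2, 2, 2, 2, 2, 2
  R[3]: 0, 0, 1, 2, 2, 2, 2, 3, 3, 3, 3
  R[4]: 0, 1, 2, 3, 3, 3, 3, 4, 4, 4, 4
  R[5]: 0, 1, 2, 3, 3, 3, 3, 4, 4, 4, 5
  R[6]: 0, 1, 2, 3, 3, 3, 4, 5, 5, 5, 6
  R[7]: 0, 1, 2, 3, 3, 4, 5, 6, 6, 6, 7
  R[8]: 0, 1, 2, 3, 3, 4, 5, 6, 7, 7, 8
  R[9]: 1, 2, 3, 4, 4, 5, 6, 7, 8, 8, 9
  R[10]: 1, 2, 3, 4, 5, 6, 7, 8, 9, 9, 10
  R[11]: 1, 2, 3, 4, 5, 6, 7, 8, 9, 10, 11

the unique w with this rank table is (3, 4, 8, 2, 11, 7, 6, 9, 1, 5, 10).

D(w) has 23 cells with 7 SE-corners; essential set:

[(3, 2, 0), (3, 7, 2), (5, 7, 3), (5, 10, 4), (6, 6, 3), (8, 1, 0), (8, 5, 3)]


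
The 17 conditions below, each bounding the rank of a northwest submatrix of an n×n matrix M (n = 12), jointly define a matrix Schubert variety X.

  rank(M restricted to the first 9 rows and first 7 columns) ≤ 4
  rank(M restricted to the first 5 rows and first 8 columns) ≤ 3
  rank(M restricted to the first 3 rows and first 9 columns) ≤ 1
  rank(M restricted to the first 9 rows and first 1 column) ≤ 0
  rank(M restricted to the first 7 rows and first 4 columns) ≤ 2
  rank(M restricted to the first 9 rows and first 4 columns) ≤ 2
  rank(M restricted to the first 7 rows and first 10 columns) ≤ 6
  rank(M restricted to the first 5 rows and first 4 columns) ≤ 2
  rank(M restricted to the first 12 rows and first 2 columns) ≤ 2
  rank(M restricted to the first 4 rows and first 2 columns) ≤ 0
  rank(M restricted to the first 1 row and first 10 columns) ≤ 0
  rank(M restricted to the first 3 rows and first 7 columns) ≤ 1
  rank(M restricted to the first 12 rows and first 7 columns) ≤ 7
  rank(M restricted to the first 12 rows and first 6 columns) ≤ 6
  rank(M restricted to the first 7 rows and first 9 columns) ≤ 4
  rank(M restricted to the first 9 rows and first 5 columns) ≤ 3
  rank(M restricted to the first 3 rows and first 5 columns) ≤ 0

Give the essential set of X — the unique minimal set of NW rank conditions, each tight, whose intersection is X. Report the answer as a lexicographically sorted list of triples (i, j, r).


Propagating the 17 rank bounds to every northwest block:

  0  0  0  0  0  0  0  0  0  0  1  1
  0  0  0  0  0  1  1  1  1  1  2  2
  0  0  0  0  0  1  1  1  1  2  3  3
  0  0  1  1  1  2  2  2  2  3  4  4
  0  1  2  2  2  3  3  3  3  4  5  5
  0  1  2  2  3  4  4  4  4  5  6  6
  0  1  2  2  3  4  4  4  4  5  6  7
  0  1  2  2  3  4  4  5  5  6  7  8
  0  1  2  2  3  4  4  5  6  7  8  9
  1  2  3  3  4  5  5  6  7  8  9  10
  1  2  3  4  5  6  6  7  8  9  10  11
  1  2  3  4  5  6  7  8  9  10  11  12

second differences of R give the permutation w = (11, 6, 10, 3, 2, 5, 12, 8, 9, 1, 4, 7).

ℓ(w)=39; the 8 essential cells (i,j,r):

[(1, 10, 0), (3, 5, 0), (3, 9, 1), (4, 2, 0), (7, 9, 4), (9, 1, 0), (9, 4, 2), (9, 7, 4)]


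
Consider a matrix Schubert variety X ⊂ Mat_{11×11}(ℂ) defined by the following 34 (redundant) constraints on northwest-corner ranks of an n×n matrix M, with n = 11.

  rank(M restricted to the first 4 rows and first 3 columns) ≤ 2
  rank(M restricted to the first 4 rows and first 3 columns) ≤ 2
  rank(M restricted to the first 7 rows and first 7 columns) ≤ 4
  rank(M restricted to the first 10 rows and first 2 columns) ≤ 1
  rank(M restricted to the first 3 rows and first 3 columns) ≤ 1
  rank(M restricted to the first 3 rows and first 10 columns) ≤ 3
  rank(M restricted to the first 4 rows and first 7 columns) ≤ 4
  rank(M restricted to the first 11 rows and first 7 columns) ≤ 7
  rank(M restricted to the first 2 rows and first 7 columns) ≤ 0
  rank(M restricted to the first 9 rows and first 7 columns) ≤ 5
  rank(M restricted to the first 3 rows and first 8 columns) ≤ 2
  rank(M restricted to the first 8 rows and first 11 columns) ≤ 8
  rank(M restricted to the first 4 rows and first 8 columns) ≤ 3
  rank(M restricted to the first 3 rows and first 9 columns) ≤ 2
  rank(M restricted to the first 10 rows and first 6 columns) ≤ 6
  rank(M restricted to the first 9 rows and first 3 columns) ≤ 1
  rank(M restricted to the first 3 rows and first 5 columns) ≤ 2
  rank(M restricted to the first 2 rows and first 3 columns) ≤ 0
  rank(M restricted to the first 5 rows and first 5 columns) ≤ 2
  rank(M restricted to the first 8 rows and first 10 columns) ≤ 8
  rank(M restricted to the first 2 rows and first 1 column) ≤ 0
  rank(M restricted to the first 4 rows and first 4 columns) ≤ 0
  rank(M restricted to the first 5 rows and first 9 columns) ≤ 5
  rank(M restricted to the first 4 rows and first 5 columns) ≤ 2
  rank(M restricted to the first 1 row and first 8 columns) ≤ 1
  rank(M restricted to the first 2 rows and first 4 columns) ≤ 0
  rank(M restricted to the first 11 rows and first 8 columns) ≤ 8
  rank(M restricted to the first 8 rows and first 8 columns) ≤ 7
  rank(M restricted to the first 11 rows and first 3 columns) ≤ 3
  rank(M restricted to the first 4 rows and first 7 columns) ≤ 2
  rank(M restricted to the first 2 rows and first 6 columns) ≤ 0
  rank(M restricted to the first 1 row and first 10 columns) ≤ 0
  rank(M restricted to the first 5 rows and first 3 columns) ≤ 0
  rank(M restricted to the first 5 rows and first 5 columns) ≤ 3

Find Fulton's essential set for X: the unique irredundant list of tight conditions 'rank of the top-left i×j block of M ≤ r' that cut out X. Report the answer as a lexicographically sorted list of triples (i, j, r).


Rank table r_w(11×11) implied by the 34 constraints:

  0 0 0 0 0 0 0 0 0 0 1
  0 0 0 0 0 0 0 1 1 1 2
  0 0 0 0 1 1 1 2 2 2 3
  0 0 0 0 1 2 2 3 3 3 4
  0 0 0 1 2 3 3 4 4 4 5
  1 1 1 2 3 4 4 5 5 5 6
  1 1 1 2 3 4 4 5 6 6 7
  1 1 1 2 3 4 5 6 7 7 8
  1 1 1 2 3 4 5 6 7 8 9
  1 1 2 3 4 5 6 7 8 9 10
  1 2 3 4 5 6 7 8 9 10 11

second differences of R give the permutation w = (11, 8, 5, 6, 4, 1, 9, 7, 10, 3, 2).

ℓ(w)=36; the 7 essential cells (i,j,r):

[(1, 10, 0), (2, 7, 0), (4, 4, 0), (5, 3, 0), (7, 7, 4), (9, 3, 1), (10, 2, 1)]


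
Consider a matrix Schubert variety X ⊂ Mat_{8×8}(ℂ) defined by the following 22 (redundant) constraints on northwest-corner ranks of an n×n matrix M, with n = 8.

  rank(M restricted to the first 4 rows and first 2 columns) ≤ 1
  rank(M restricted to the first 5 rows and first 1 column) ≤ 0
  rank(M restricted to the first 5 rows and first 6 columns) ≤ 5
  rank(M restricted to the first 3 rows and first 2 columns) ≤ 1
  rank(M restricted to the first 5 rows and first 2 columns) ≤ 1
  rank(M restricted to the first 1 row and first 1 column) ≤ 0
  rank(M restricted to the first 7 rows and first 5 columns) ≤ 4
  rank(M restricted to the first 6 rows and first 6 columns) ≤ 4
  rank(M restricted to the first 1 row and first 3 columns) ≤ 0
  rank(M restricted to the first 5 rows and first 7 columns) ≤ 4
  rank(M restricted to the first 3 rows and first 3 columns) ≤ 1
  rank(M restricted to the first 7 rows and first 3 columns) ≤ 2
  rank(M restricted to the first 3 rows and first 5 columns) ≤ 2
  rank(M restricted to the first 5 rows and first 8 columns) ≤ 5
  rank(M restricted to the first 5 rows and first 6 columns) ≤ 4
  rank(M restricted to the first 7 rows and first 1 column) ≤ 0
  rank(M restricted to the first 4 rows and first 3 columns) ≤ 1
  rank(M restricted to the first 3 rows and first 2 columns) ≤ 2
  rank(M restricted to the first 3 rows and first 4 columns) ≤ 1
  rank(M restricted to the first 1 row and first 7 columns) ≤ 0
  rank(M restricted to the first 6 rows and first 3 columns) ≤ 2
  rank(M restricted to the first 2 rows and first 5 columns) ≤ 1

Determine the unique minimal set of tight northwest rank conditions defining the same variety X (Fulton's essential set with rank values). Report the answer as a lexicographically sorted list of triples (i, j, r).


Propagating the 22 rank bounds to every northwest block:

  R[1]: 0  0  0  0  0  0  0  1
  R[2]: 0  1  1  1  1  1  1  2
  R[3]: 0  1  1  1  2  2  2  3
  R[4]: 0  1  1  2  3  3  3  4
  R[5]: 0  1  2  3  4  4  4  5
  R[6]: 0  1  2  3  4  4  5  6
  R[7]: 0  1  2  3  4  5  6  7
  R[8]: 1  2  3  4  5  6  7  8

so w = (8, 2, 5, 4, 3, 7, 6, 1).

D(w) has 17 cells with 5 SE-corners; essential set:

[(1, 7, 0), (3, 4, 1), (4, 3, 1), (6, 6, 4), (7, 1, 0)]


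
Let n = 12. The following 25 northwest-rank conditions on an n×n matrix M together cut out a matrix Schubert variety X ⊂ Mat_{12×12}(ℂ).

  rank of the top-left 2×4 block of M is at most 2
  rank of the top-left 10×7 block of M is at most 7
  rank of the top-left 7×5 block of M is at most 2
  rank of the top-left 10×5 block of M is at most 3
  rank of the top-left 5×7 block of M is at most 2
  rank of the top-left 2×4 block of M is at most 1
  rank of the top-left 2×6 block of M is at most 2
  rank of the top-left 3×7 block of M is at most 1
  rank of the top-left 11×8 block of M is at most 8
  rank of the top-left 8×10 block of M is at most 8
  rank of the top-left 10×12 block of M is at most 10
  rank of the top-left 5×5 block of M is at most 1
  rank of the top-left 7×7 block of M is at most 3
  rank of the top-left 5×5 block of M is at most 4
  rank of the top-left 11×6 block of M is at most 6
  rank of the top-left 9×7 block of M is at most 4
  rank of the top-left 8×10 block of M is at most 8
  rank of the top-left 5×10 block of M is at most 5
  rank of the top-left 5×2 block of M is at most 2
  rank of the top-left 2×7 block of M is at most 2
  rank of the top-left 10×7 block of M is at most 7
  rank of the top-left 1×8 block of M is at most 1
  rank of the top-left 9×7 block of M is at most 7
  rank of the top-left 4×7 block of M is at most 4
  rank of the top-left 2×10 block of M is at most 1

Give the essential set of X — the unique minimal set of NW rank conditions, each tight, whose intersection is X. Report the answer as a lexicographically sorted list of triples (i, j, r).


Reconstructing r_w from the 25 given conditions:

  1, 1, 1, 1, 1, 1, 1, 1, 1, 1, 1, 1
  1, 1, 1, 1, 1, 1, 1, 1, 1, 1, 2, 2
  1, 1, 1, 1, 1, 1, 1, 2, 2, 2, 3, 3
  1, 1, 1, 1, 1, 2, 2, 3, 3, 3, 4, 4
  1, 1, 1, 1, 1, 2, 2, 3, 4, 4, 5, 5
  1, 2, 2, 2, 2, 3, 3, 4, 5, 5, 6, 6
  1, 2, 2, 2, 2, 3, 3, 4, 5, 6, 7, 7
  1, 2, 3, 3, 3, 4, 4, 5, 6, 7, 8, 8
  1, 2, 3, 3, 3, 4, 4, 5, 6, 7, 8, 9
  1, 2, 3, 3, 3, 4, 5, 6, 7, 8, 9, 10
  1, 2, 3, 4, 4, 5, 6, 7, 8, 9, 10, 11
  1, 2, 3, 4, 5, 6, 7, 8, 9, 10, 11, 12

reading off 1-entries of Δ²R: w = (1, 11, 8, 6, 9, 2, 10, 3, 12, 7, 4, 5).

Rothe diagram D(w) (33 cells), 8 SE-corners (essential conditions):

[(2, 10, 1), (3, 7, 1), (5, 5, 1), (5, 7, 2), (7, 5, 2), (7, 7, 3), (9, 7, 4), (10, 5, 3)]


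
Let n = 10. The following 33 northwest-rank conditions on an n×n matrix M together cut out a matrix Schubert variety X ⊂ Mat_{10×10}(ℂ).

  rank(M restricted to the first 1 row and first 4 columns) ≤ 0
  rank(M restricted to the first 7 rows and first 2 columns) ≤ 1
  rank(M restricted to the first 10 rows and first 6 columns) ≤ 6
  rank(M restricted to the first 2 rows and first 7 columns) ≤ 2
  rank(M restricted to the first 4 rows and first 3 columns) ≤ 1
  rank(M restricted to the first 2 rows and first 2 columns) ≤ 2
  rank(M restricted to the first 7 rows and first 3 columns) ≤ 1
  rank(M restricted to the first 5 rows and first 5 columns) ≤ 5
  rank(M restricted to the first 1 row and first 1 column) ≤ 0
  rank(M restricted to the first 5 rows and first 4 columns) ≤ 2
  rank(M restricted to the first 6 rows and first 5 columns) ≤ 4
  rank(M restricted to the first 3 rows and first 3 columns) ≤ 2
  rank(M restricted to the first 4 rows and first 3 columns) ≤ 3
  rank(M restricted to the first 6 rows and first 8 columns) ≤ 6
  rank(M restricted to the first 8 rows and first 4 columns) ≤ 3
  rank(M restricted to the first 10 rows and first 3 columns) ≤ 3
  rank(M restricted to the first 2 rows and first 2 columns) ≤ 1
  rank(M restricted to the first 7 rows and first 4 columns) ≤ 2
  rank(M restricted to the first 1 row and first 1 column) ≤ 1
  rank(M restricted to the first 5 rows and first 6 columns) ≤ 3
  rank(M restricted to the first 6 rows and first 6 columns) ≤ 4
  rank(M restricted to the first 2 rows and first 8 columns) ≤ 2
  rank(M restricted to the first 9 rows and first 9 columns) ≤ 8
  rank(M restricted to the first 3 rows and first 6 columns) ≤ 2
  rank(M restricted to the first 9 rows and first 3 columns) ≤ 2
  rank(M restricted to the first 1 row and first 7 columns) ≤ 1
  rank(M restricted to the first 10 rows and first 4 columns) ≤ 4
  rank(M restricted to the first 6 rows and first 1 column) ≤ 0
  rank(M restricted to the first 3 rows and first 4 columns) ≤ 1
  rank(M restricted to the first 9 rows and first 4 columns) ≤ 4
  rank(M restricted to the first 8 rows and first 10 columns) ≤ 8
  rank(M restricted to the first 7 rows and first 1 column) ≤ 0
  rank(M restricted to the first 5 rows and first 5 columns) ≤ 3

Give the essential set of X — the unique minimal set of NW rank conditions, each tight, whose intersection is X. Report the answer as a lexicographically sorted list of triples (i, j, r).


Propagating the 33 rank bounds to every northwest block:

  0 | 0 | 0 | 0 | 1 | 1 | 1 | 1 | 1 | 1
  0 | 1 | 1 | 1 | 2 | 2 | 2 | 2 | 2 | 2
  0 | 1 | 1 | 1 | 2 | 2 | 3 | 3 | 3 | 3
  0 | 1 | 1 | 2 | 3 | 3 | 4 | 4 | 4 | 4
  0 | 1 | 1 | 2 | 3 | 3 | 4 | 5 | 5 | 5
  0 | 1 | 1 | 2 | 3 | 4 | 5 | 6 | 6 | 6
  0 | 1 | 1 | 2 | 3 | 4 | 5 | 6 | 7 | 7
  1 | 2 | 2 | 3 | 4 | 5 | 6 | 7 | 8 | 8
  1 | 2 | 2 | 3 | 4 | 5 | 6 | 7 | 8 | 9
  1 | 2 | 3 | 4 | 5 | 6 | 7 | 8 | 9 | 10

reading off 1-entries of Δ²R: w = (5, 2, 7, 4, 8, 6, 9, 1, 10, 3).

Rothe diagram D(w) (19 cells), 7 SE-corners (essential conditions):

[(1, 4, 0), (3, 4, 1), (3, 6, 2), (5, 6, 3), (7, 1, 0), (7, 3, 1), (9, 3, 2)]


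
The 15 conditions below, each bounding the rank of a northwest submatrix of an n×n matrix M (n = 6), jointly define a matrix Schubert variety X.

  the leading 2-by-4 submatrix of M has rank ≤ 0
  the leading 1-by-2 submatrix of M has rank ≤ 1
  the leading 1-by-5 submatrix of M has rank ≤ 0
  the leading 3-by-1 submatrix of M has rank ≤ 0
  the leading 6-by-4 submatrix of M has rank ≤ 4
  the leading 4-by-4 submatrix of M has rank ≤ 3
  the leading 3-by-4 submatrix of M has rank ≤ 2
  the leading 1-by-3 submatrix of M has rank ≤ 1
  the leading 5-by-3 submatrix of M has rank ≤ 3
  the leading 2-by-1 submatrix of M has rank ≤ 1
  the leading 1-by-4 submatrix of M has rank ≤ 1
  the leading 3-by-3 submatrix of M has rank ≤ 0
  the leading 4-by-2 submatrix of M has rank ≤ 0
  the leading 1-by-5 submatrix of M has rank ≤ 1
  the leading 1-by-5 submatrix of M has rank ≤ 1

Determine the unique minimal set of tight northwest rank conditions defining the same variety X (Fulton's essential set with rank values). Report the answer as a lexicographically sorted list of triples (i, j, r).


Recovering R(i,j) via the rank-extension bound from the 15 conditions:

  i=1: 0, 0, 0, 0, 0, 1
  i=2: 0, 0, 0, 0, 1, 2
  i=3: 0, 0, 0, 1, 2, 3
  i=4: 0, 0, 1, 2, 3, 4
  i=5: 1, 1, 2, 3, 4, 5
  i=6: 1, 2, 3, 4, 5, 6

second differences of R give the permutation w = (6, 5, 4, 3, 1, 2).

D(w) has 14 cells with 4 SE-corners; essential set:

[(1, 5, 0), (2, 4, 0), (3, 3, 0), (4, 2, 0)]


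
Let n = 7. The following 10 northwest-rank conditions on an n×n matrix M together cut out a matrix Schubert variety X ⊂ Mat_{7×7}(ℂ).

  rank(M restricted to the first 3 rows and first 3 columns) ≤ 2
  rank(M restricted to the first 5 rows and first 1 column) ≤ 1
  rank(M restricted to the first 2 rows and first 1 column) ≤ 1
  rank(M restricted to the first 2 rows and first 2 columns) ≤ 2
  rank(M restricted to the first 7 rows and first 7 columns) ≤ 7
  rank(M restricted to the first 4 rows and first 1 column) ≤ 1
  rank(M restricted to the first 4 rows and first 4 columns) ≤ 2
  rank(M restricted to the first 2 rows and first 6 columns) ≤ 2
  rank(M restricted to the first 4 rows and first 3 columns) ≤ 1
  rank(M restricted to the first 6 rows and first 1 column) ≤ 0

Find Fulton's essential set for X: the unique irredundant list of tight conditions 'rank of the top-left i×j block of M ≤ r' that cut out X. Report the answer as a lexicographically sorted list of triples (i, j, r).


Propagating the 10 rank bounds to every northwest block:

  i=1: 0 1 1 1 1 1 1
  i=2: 0 1 1 2 2 2 2
  i=3: 0 1 1 2 3 3 3
  i=4: 0 1 1 2 3 4 4
  i=5: 0 1 2 3 4 5 5
  i=6: 0 1 2 3 4 5 6
  i=7: 1 2 3 4 5 6 7

giving w = (2, 4, 5, 6, 3, 7, 1) via Δ²R.

Fulton essential set (2 of the 9 Rothe cells):

[(4, 3, 1), (6, 1, 0)]


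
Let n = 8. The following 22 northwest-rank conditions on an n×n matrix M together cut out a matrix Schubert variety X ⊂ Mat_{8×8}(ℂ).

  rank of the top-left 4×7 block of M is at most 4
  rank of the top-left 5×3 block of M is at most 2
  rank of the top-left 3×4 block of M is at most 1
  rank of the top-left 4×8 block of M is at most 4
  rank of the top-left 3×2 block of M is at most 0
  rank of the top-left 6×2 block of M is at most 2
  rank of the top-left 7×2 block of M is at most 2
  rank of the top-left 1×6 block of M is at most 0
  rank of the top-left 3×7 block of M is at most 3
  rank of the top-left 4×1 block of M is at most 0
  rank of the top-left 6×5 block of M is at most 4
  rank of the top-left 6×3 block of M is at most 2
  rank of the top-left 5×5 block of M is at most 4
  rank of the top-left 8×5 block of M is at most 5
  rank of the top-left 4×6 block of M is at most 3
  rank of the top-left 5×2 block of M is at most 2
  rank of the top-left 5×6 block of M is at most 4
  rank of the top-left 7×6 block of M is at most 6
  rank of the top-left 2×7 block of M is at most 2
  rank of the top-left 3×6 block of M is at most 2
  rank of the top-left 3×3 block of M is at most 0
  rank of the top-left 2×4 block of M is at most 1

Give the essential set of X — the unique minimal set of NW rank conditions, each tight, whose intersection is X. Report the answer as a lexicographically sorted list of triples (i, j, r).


Computing R[i][j] = min implied NW-rank bound (n=8, 22 conditions):

  i=1: 0 | 0 | 0 | 0 | 0 | 0 | 1 | 1
  i=2: 0 | 0 | 0 | 1 | 1 | 1 | 2 | 2
  i=3: 0 | 0 | 0 | 1 | 2 | 2 | 3 | 3
  i=4: 0 | 1 | 1 | 2 | 3 | 3 | 4 | 4
  i=5: 1 | 2 | 2 | 3 | 4 | 4 | 5 | 5
  i=6: 1 | 2 | 2 | 3 | 4 | 5 | 6 | 6
  i=7: 1 | 2 | 3 | 4 | 5 | 6 | 7 | 7
  i=8: 1 | 2 | 3 | 4 | 5 | 6 | 7 | 8

second differences of R give the permutation w = (7, 4, 5, 2, 1, 6, 3, 8).

Fulton essential set (4 of the 14 Rothe cells):

[(1, 6, 0), (3, 3, 0), (4, 1, 0), (6, 3, 2)]


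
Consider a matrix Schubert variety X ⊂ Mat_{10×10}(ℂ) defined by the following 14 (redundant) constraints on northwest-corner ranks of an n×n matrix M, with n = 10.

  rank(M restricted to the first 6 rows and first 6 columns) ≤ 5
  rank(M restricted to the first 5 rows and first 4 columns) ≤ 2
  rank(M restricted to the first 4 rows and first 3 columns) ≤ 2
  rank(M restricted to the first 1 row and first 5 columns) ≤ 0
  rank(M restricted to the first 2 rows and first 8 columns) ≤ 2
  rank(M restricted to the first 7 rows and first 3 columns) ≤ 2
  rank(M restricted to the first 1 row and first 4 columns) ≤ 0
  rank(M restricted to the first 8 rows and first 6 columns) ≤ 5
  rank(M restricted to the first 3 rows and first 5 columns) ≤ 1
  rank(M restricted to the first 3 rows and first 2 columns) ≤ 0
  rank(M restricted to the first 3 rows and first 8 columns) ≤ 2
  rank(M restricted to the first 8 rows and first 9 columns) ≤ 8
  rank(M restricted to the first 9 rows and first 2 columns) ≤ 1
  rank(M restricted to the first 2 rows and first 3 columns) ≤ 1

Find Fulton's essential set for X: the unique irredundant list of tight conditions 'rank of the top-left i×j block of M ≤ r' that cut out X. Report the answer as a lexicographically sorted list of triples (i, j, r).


The tightest implied rank at each (i,j), from the 14 conditions:

  row 1: 0 0 0 0 0 1 1 1 1 1
  row 2: 0 0 1 1 1 2 2 2 2 2
  row 3: 0 0 1 1 1 2 2 2 3 3
  row 4: 1 1 2 2 2 3 3 3 4 4
  row 5: 1 1 2 2 3 4 4 4 5 5
  row 6: 1 1 2 3 4 5 5 5 6 6
  row 7: 1 1 2 3 4 5 6 6 7 7
  row 8: 1 1 2 3 4 5 6 7 8 8
  row 9: 1 1 2 3 4 5 6 7 8 9
  row 10: 1 2 3 4 5 6 7 8 9 10

reading off 1-entries of Δ²R: w = (6, 3, 9, 1, 5, 4, 7, 8, 10, 2).

ℓ(w)=19; the 6 essential cells (i,j,r):

[(1, 5, 0), (3, 2, 0), (3, 5, 1), (3, 8, 2), (5, 4, 2), (9, 2, 1)]


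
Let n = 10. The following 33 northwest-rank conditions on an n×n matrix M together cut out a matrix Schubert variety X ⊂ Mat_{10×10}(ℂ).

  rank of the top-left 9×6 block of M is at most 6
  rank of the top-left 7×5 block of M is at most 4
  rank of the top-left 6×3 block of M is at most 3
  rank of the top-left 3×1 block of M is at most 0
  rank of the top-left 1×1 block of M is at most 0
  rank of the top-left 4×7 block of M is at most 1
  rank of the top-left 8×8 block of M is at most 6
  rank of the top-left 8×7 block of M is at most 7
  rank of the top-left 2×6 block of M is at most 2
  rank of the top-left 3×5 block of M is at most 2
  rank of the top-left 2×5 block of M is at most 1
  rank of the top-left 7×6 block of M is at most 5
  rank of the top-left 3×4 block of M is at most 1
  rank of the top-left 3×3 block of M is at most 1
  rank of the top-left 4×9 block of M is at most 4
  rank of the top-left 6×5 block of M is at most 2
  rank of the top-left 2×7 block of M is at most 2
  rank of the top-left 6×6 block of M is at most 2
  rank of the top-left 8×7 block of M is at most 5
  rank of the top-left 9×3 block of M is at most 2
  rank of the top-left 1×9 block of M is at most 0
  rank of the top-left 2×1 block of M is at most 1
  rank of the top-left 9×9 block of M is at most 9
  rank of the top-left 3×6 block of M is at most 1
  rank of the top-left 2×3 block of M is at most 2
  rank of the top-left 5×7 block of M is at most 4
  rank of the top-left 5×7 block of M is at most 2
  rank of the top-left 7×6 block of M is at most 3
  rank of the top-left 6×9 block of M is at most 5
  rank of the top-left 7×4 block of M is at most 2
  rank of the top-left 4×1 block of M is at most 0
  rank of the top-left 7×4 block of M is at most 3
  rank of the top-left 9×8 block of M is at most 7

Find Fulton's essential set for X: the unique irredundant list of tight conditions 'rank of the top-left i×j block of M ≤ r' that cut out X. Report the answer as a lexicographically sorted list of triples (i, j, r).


Rank table r_w(10×10) implied by the 33 constraints:

  R[1]: 0 | 0 | 0 | 0 | 0 | 0 | 0 | 0 | 0 | 1
  R[2]: 0 | 1 | 1 | 1 | 1 | 1 | 1 | 1 | 1 | 2
  R[3]: 0 | 1 | 1 | 1 | 1 | 1 | 1 | 2 | 2 | 3
  R[4]: 0 | 1 | 1 | 1 | 1 | 1 | 1 | 2 | 3 | 4
  R[5]: 1 | 2 | 2 | 2 | 2 | 2 | 2 | 3 | 4 | 5
  R[6]: 1 | 2 | 2 | 2 | 2 | 2 | 3 | 4 | 5 | 6
  R[7]: 1 | 2 | 2 | 2 | 3 | 3 | 4 | 5 | 6 | 7
  R[8]: 1 | 2 | 2 | 3 | 4 | 4 | 5 | 6 | 7 | 8
  R[9]: 1 | 2 | 2 | 3 | 4 | 5 | 6 | 7 | 8 | 9
  R[10]: 1 | 2 | 3 | 4 | 5 | 6 | 7 | 8 | 9 | 10

second differences of R give the permutation w = (10, 2, 8, 9, 1, 7, 5, 4, 6, 3).

|D(w)|=30, |Ess(w)|=6:

[(1, 9, 0), (4, 1, 0), (4, 7, 1), (6, 6, 2), (7, 4, 2), (9, 3, 2)]
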